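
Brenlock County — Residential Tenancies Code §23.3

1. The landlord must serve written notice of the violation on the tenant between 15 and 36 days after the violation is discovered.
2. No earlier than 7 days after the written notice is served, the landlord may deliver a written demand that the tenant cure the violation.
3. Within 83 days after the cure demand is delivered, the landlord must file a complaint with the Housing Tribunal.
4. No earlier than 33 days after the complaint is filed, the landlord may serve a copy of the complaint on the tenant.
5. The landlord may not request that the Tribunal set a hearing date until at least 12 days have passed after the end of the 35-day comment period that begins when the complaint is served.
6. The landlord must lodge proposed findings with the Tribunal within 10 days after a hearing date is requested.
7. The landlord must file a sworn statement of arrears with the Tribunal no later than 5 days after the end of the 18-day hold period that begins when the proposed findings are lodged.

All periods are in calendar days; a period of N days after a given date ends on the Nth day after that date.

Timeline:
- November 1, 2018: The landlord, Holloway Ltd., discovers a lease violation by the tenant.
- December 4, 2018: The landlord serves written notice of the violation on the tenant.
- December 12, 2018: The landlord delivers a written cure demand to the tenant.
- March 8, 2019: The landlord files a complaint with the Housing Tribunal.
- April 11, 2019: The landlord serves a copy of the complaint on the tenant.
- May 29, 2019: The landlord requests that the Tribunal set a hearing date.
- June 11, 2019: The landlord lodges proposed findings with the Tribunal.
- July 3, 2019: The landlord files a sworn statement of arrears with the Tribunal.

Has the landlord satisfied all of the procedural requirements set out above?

Step 1 — 15 and 36 days from November 1, 2018 (when the violation is discovered) are November 16, 2018 and December 7, 2018 respectively; done December 4, 2018 — within the window.
Step 2 — must wait 7 days from December 4, 2018 (when the written notice is served), so not before December 11, 2018; done December 12, 2018 — permitted.
Step 3 — counting 83 days from December 12, 2018 (when the cure demand is delivered) gives a deadline of March 5, 2019; March 8, 2019 misses that deadline by 3 days.

No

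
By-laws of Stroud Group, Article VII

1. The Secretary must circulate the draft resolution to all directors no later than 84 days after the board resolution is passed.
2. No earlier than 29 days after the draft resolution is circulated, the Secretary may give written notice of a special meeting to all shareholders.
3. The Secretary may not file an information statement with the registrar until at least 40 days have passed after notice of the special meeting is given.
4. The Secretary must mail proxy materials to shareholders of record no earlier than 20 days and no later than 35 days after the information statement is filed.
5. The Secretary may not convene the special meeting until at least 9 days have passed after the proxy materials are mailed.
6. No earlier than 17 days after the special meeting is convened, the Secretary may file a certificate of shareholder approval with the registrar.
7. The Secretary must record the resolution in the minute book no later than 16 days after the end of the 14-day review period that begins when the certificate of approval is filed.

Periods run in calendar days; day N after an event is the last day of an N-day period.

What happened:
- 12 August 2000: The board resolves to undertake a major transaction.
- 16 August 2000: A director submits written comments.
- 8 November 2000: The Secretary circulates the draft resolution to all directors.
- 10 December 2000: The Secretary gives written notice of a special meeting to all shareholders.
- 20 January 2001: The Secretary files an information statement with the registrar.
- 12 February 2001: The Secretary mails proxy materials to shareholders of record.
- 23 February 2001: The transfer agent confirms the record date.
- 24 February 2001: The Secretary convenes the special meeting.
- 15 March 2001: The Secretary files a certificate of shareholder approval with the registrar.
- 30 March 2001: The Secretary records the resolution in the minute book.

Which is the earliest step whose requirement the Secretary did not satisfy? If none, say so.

Step 1 — counting 84 days from 12 August 2000 (when the board resolution is passed) gives a deadline of 4 November 2000; done 8 November 2000 — 4 days late.
The analysis stops there.

Step 1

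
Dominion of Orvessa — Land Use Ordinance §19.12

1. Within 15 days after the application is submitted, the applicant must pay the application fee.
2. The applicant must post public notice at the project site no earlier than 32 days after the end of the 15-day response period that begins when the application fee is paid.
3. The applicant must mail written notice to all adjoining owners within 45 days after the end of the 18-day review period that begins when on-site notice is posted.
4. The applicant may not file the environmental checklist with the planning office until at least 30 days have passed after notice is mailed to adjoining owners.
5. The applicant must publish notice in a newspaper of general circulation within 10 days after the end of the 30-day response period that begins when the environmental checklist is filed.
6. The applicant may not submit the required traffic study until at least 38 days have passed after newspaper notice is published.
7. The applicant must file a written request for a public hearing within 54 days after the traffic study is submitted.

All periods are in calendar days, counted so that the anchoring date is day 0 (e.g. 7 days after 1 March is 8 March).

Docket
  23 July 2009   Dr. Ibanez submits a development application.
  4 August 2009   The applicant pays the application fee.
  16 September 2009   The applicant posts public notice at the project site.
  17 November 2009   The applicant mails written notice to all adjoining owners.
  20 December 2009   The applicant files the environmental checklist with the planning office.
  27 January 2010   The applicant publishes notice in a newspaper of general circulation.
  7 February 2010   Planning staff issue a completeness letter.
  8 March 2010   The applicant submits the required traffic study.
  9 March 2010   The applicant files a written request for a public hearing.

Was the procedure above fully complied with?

No

Step 1: 15 days after 23 July 2009 (when the application is submitted) is 7 August 2009; completed 4 August 2009, before the deadline.
Step 2: the earliest permitted date is 32 days after 19 August 2009 (end of the 15-day response period, which began when the application fee is paid on 4 August 2009), i.e. 20 September 2009; acted on 16 September 2009, 4 days prematurely.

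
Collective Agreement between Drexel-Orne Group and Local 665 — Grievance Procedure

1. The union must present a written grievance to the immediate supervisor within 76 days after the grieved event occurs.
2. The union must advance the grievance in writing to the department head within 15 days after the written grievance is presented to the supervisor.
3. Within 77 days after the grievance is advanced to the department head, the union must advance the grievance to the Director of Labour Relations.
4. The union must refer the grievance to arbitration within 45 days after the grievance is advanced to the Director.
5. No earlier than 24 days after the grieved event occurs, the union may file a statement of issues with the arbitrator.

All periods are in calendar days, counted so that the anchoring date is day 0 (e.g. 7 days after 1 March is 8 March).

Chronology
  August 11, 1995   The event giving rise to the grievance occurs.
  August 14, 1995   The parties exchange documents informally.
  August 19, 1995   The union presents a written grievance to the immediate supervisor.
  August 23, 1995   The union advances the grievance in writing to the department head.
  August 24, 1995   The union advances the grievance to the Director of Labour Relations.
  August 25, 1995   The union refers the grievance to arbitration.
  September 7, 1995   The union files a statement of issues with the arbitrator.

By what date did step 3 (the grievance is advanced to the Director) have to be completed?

Step 3 runs from August 23, 1995, when the grievance is advanced to the department head. 77 days after August 23, 1995 is November 8, 1995.

November 8, 1995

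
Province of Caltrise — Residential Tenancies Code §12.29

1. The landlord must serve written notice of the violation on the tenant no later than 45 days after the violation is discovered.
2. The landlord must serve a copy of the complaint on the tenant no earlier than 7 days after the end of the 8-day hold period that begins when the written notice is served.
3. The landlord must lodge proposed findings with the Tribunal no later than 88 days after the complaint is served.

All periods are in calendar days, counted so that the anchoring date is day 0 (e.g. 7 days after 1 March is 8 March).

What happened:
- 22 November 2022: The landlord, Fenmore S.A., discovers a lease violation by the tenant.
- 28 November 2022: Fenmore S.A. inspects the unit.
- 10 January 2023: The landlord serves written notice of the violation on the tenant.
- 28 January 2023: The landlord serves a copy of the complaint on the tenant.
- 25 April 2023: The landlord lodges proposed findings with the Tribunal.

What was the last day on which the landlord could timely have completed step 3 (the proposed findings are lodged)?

26 April 2023

Step 3 runs from 28 January 2023, when the complaint is served. 88 days after 28 January 2023 is 26 April 2023.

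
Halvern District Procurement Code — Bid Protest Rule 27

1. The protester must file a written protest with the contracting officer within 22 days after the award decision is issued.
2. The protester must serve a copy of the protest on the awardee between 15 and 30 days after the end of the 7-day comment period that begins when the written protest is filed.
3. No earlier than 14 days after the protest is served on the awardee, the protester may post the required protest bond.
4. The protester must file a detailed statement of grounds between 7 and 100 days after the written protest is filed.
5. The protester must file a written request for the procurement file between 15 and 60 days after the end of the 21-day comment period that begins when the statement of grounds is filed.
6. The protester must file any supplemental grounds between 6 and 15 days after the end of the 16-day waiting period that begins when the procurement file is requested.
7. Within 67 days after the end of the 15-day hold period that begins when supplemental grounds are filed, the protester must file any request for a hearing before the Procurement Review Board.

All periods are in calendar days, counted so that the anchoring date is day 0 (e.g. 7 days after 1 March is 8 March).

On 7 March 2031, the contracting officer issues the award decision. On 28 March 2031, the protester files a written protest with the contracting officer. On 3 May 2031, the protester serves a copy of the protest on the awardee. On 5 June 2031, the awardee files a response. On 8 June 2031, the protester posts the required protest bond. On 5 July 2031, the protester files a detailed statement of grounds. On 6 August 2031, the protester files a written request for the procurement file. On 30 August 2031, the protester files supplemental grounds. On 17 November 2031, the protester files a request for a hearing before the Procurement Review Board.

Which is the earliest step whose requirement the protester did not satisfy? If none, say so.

Step 5

Step 1 — counting 22 days from 7 March 2031 (when the award decision is issued) gives a deadline of 29 March 2031; done 28 March 2031 — timely.
Step 2 — 15 and 30 days from 4 April 2031 (end of the 7-day comment period, which began when the written protest is filed on 28 March 2031) are 19 April 2031 and 4 May 2031 respectively; done 3 May 2031, which is between those dates.
Step 3 — must wait 14 days from 3 May 2031 (when the protest is served on the awardee), so not before 17 May 2031; done 8 June 2031, after the minimum wait.
Step 4 — 7 and 100 days from 28 March 2031 (when the written protest is filed) are 4 April 2031 and 6 July 2031 respectively; 5 July 2031 falls inside that range.
Step 5 — 15 and 60 days from 26 July 2031 (end of the 21-day comment period, which began when the statement of grounds is filed on 5 July 2031) are 10 August 2031 and 24 September 2031 respectively; done 6 August 2031 — 4 days before the window opened.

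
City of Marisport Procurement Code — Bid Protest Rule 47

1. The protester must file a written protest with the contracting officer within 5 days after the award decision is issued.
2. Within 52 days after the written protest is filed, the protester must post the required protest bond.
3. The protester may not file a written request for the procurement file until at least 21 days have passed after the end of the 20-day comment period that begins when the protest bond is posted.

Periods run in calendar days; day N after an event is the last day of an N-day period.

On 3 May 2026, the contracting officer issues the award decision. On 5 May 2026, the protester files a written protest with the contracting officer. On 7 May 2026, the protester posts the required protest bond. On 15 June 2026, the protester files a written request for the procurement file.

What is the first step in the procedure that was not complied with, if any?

(1) due by 3 May 2026 + 5 days = 8 May 2026; completed 5 May 2026, before the deadline.
(2) due by 5 May 2026 + 52 days = 26 June 2026; completed 7 May 2026, before the deadline.
(3) permitted from 27 May 2026 + 21 days = 17 June 2026 onward; 15 June 2026 is 2 days before the earliest permitted date.
No need to go further; step 3 was not satisfied.

Step 3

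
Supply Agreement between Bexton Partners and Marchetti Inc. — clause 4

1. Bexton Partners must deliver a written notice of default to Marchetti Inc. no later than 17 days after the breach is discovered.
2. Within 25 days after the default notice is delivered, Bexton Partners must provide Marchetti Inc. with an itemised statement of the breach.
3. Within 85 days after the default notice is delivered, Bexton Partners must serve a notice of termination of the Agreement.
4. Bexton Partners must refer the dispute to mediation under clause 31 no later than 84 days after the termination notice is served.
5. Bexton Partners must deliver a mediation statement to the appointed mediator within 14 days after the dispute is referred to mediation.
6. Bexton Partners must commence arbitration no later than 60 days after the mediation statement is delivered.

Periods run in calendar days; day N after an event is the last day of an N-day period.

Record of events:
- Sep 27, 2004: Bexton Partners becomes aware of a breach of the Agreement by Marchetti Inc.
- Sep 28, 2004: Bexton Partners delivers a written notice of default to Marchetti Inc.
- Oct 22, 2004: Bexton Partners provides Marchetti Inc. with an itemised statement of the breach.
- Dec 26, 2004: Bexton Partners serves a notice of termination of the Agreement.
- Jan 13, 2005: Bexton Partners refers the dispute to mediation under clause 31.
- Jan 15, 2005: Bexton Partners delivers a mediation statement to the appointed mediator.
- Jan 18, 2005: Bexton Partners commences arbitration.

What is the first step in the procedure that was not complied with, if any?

Step 3

Step 1: 17 days after Sep 27, 2004 (when the breach is discovered) is Oct 14, 2004; Sep 28, 2004 is within that limit.
Step 2: 25 days after Sep 28, 2004 (when the default notice is delivered) is Oct 23, 2004; done Oct 22, 2004 — timely.
Step 3: 85 days after Sep 28, 2004 (when the default notice is delivered) is Dec 22, 2004; Dec 26, 2004 misses that deadline by 4 days.
No need to go further; step 3 was not satisfied.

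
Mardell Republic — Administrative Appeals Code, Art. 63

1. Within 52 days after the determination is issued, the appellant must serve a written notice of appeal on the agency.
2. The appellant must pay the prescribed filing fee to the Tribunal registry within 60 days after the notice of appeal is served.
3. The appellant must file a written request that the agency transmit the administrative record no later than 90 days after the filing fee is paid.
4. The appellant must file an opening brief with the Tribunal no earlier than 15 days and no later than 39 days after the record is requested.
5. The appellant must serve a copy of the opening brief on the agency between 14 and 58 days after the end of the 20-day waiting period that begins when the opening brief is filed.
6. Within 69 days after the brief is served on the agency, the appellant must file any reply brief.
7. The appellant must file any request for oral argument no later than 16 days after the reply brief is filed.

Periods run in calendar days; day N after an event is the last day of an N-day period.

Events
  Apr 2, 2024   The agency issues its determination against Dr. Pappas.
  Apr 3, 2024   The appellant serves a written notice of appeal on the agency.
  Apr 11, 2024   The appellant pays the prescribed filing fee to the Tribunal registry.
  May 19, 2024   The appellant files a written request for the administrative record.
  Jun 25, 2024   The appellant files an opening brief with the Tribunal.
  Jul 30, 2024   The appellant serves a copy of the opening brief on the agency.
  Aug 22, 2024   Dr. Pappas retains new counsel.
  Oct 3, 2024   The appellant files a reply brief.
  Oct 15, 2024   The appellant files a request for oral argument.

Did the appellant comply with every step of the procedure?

Step 1: 52 days after Apr 2, 2024 (when the determination is issued) is May 24, 2024; done Apr 3, 2024 — timely.
Step 2: 60 days after Apr 3, 2024 (when the notice of appeal is served) is Jun 2, 2024; completed Apr 11, 2024, before the deadline.
Step 3: 90 days after Apr 11, 2024 (when the filing fee is paid) is Jul 10, 2024; May 19, 2024 is within that limit.
Step 4: the window is 15–39 days after May 19, 2024 (when the record is requested), so Jun 3, 2024 through Jun 27, 2024; Jun 25, 2024 falls inside that range.
Step 5: the window is 14–58 days after Jul 15, 2024 (end of the 20-day waiting period, which began when the opening brief is filed on Jun 25, 2024), so Jul 29, 2024 through Sep 11, 2024; done Jul 30, 2024, which is between those dates.
Step 6: 69 days after Jul 30, 2024 (when the brief is served on the agency) is Oct 7, 2024; Oct 3, 2024 is within that limit.
Step 7: 16 days after Oct 3, 2024 (when the reply brief is filed) is Oct 19, 2024; completed Oct 15, 2024, before the deadline.

Yes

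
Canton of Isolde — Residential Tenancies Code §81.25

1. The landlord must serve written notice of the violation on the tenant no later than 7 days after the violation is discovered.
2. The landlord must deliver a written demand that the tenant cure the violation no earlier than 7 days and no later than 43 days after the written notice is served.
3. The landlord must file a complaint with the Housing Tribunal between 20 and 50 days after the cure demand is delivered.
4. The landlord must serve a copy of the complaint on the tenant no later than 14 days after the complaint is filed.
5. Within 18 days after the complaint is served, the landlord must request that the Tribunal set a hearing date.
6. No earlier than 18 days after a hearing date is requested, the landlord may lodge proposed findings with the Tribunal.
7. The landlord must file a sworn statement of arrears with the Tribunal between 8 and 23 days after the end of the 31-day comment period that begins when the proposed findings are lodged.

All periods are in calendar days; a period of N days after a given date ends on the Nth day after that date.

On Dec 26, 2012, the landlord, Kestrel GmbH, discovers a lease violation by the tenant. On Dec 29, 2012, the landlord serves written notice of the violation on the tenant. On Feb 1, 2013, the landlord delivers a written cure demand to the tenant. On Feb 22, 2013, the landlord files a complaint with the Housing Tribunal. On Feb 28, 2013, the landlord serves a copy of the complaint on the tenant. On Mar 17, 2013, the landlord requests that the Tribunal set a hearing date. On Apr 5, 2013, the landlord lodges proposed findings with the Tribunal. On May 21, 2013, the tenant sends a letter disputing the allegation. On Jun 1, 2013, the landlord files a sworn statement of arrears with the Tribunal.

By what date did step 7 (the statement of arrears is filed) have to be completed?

May 29, 2013

The proposed findings are lodged on Apr 5, 2013; the 31-day comment period therefore ends May 6, 2013, and step 7 runs from that date. The window is 8–23 days after May 6, 2013; it closes on May 29, 2013.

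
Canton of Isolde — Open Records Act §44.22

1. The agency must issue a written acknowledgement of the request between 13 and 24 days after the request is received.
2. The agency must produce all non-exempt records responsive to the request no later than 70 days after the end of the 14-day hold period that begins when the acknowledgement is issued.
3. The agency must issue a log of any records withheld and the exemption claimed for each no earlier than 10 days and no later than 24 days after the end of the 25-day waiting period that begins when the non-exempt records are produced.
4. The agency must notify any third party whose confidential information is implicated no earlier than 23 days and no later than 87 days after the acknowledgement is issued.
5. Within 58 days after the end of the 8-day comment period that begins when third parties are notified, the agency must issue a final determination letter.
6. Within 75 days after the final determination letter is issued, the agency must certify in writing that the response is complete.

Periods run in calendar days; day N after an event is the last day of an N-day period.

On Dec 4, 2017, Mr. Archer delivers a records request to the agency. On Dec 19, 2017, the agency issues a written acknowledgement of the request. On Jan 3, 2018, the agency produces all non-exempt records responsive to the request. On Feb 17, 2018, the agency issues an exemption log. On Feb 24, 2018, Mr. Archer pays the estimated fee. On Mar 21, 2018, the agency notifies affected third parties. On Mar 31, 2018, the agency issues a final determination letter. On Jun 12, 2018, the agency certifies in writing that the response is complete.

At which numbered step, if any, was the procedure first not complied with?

Step 4

Step 1: the window is 13–24 days after Dec 4, 2017 (when the request is received), so Dec 17, 2017 through Dec 28, 2017; Dec 19, 2017 falls inside that range.
Step 2: 70 days after Jan 2, 2018 (end of the 14-day hold period, which began when the acknowledgement is issued on Dec 19, 2017) is Mar 13, 2018; Jan 3, 2018 is within that limit.
Step 3: the window is 10–24 days after Jan 28, 2018 (end of the 25-day waiting period, which began when the non-exempt records are produced on Jan 3, 2018), so Feb 7, 2018 through Feb 21, 2018; Feb 17, 2018 falls inside that range.
Step 4: the window is 23–87 days after Dec 19, 2017 (when the acknowledgement is issued), so Jan 11, 2018 through Mar 16, 2018; done Mar 21, 2018 — 5 days after the window closed.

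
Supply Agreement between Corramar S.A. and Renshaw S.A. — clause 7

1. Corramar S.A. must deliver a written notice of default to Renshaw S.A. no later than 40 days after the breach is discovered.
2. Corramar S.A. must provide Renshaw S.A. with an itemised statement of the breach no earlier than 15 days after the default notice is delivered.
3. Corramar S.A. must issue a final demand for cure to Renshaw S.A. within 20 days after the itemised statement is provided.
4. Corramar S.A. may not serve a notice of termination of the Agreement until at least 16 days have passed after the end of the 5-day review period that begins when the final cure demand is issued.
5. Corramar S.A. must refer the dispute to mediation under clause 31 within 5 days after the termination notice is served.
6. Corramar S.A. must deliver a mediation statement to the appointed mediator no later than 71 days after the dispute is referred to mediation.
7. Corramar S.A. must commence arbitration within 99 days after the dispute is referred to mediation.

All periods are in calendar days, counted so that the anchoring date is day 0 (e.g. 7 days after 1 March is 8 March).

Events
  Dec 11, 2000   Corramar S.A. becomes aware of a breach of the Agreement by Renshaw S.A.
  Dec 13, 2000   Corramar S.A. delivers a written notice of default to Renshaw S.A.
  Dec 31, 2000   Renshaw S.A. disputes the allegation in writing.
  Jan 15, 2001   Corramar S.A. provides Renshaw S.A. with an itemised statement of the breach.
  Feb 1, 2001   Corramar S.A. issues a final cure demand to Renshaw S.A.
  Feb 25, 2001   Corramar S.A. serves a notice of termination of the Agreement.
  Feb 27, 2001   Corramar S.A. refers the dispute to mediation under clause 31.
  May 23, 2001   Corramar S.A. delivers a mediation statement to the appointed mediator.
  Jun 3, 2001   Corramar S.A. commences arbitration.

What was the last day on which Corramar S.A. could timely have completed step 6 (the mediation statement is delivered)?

Step 6 runs from Feb 27, 2001, when the dispute is referred to mediation. 71 days after Feb 27, 2001 is May 9, 2001.

May 9, 2001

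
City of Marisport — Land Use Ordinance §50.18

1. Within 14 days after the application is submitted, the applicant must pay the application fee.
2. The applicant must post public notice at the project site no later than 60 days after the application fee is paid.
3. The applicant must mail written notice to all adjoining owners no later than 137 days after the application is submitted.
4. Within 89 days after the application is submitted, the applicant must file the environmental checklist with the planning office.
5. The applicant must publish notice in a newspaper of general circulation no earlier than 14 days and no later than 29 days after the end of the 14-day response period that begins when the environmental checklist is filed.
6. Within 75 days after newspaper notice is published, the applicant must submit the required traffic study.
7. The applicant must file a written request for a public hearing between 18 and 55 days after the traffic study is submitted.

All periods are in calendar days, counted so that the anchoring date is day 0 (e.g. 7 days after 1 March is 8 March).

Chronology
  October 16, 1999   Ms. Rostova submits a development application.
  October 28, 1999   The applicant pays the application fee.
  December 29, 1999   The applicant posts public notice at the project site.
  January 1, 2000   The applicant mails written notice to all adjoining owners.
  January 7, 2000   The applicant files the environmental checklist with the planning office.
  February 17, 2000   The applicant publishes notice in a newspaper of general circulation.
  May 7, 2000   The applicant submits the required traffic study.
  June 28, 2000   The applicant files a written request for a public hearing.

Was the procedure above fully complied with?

No

Step 1 — counting 14 days from October 16, 1999 (when the application is submitted) gives a deadline of October 30, 1999; done October 28, 1999 — timely.
Step 2 — counting 60 days from October 28, 1999 (when the application fee is paid) gives a deadline of December 27, 1999; done December 29, 1999 — 2 days late.
The procedure was therefore not followed at step 2.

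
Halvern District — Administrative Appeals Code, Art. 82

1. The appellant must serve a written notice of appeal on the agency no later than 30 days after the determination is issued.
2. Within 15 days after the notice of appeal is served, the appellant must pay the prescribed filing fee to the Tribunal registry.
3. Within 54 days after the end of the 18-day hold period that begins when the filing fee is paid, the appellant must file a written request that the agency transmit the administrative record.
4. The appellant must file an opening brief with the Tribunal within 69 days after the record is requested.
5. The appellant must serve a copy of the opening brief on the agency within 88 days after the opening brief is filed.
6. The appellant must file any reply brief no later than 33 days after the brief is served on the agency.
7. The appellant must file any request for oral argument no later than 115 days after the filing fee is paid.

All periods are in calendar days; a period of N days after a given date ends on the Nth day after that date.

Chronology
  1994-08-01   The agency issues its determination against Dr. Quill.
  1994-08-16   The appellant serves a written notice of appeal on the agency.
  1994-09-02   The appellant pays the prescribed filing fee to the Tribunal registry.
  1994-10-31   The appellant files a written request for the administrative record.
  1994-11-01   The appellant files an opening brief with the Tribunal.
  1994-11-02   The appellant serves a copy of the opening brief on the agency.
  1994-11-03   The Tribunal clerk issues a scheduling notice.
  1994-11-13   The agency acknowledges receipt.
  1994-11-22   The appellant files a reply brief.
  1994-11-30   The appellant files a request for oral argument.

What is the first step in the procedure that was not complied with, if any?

Step 1: 30 days after 1994-08-01 (when the determination is issued) is 1994-08-31; completed 1994-08-16, before the deadline.
Step 2: 15 days after 1994-08-16 (when the notice of appeal is served) is 1994-08-31; 1994-09-02 misses that deadline by 2 days.

Step 2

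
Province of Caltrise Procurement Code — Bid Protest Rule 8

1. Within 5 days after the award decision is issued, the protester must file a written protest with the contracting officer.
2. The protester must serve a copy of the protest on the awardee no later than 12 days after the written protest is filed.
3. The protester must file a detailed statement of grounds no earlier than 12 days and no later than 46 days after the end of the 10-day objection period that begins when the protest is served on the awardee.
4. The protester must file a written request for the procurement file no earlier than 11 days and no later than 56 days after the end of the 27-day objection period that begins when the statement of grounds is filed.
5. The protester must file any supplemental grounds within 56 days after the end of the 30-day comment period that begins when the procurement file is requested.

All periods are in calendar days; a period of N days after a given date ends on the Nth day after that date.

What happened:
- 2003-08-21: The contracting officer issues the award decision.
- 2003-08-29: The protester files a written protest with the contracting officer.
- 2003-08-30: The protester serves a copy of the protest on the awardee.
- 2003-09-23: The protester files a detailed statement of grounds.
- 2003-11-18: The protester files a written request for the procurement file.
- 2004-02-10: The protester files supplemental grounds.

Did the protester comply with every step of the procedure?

Step 1: 5 days after 2003-08-21 (when the award decision is issued) is 2003-08-26; 2003-08-29 misses that deadline by 3 days.

No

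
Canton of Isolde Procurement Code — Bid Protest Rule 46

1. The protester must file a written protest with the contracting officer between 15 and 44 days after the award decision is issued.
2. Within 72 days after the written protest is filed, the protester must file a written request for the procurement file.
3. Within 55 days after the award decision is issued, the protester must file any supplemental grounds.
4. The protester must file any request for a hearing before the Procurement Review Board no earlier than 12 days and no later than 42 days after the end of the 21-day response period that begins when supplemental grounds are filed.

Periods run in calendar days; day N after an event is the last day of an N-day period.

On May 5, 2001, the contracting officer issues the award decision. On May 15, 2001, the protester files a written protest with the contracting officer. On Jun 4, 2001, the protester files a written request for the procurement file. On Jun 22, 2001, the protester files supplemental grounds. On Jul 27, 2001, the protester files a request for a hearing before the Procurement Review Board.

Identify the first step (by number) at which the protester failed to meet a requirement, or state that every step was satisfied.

Step 1

Step 1: the window is 15–44 days after May 5, 2001 (when the award decision is issued), so May 20, 2001 through Jun 18, 2001; May 15, 2001 is 5 days too early.
The analysis stops there.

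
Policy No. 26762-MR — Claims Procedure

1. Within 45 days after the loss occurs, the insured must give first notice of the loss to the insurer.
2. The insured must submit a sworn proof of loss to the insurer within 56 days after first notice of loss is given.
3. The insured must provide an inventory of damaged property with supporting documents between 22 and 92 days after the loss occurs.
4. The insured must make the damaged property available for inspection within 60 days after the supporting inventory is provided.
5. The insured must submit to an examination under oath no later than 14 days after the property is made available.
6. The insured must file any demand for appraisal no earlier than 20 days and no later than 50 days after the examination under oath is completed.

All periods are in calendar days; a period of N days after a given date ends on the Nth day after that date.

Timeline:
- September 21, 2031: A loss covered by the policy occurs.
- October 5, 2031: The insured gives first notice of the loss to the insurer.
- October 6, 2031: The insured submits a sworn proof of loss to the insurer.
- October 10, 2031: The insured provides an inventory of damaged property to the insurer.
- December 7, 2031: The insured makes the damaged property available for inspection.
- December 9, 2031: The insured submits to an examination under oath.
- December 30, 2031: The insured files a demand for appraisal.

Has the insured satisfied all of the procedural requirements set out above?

No

(1) due by September 21, 2031 + 45 days = November 5, 2031; done October 5, 2031 — timely.
(2) due by October 5, 2031 + 56 days = November 30, 2031; October 6, 2031 is within that limit.
(3) the permitted window runs from September 21, 2031 + 22 = October 13, 2031 to September 21, 2031 + 92 = December 22, 2031; October 10, 2031 is 3 days too early.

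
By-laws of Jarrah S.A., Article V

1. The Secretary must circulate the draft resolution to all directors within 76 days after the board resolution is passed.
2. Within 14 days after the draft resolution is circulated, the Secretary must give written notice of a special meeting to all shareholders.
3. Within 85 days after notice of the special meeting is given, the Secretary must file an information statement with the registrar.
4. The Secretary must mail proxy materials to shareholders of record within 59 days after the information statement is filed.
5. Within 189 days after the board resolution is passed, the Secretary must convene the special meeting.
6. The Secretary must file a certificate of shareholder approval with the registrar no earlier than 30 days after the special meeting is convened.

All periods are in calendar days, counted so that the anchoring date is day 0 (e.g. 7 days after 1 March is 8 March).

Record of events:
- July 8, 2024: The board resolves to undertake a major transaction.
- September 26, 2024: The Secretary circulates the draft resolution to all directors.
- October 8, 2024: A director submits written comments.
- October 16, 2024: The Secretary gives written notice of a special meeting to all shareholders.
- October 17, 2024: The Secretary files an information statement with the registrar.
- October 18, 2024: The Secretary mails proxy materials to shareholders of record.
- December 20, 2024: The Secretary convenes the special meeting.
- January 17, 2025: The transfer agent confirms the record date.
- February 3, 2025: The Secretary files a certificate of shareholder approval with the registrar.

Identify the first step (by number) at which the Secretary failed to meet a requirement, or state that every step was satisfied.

Step 1

(1) due by July 8, 2024 + 76 days = September 22, 2024; September 26, 2024 misses that deadline by 4 days.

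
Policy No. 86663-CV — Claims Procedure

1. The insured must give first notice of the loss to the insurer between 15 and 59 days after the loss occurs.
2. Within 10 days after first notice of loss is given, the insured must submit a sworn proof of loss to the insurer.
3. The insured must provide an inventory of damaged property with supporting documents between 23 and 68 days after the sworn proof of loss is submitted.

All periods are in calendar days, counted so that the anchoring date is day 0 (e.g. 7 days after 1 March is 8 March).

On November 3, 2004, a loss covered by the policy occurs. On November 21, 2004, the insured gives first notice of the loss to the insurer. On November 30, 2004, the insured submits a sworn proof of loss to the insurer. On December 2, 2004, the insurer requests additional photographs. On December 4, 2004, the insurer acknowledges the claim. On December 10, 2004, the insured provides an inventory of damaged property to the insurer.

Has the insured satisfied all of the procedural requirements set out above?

Step 1 — 15 and 59 days from November 3, 2004 (when the loss occurs) are November 18, 2004 and January 1, 2005 respectively; done November 21, 2004, which is between those dates.
Step 2 — counting 10 days from November 21, 2004 (when first notice of loss is given) gives a deadline of December 1, 2004; done November 30, 2004 — timely.
Step 3 — 23 and 68 days from November 30, 2004 (when the sworn proof of loss is submitted) are December 23, 2004 and February 6, 2005 respectively; December 10, 2004 is 13 days too early.

No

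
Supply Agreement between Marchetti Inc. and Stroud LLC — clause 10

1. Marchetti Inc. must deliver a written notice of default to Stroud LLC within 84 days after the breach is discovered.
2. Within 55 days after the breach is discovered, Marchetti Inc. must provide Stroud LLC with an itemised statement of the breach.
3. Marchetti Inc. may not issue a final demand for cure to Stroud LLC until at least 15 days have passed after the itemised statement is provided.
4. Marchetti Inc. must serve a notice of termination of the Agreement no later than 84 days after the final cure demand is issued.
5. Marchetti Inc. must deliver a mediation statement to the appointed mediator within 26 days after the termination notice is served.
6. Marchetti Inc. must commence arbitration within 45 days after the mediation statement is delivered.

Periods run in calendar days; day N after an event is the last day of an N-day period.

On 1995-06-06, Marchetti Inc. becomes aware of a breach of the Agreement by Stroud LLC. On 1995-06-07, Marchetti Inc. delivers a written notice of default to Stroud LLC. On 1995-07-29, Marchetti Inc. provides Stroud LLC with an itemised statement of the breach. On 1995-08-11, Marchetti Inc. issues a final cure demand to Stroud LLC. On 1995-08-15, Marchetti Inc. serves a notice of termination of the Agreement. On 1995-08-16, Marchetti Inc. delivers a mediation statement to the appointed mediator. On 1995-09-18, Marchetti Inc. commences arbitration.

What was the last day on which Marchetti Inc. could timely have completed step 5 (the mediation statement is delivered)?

Step 5 runs from 1995-08-15, when the termination notice is served. 26 days after 1995-08-15 is 1995-09-10.

1995-09-10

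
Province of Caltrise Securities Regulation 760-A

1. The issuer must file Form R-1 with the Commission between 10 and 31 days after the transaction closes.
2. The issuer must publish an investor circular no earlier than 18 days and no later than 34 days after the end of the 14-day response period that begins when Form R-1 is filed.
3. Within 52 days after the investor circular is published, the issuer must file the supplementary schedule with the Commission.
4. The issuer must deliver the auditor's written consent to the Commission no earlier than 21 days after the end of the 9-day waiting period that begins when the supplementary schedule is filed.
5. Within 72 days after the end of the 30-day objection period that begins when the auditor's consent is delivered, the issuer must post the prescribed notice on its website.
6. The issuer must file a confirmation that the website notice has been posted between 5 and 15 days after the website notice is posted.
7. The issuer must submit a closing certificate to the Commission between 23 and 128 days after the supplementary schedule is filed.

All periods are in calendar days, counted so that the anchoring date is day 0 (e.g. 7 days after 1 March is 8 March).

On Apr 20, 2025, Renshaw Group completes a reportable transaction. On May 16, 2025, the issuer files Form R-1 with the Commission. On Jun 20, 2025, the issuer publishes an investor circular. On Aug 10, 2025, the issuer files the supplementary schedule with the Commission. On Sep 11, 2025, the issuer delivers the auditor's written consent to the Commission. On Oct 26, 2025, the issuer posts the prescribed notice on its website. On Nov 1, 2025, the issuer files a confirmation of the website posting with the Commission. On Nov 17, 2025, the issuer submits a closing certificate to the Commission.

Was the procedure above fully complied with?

Yes

(1) the permitted window runs from Apr 20, 2025 + 10 = Apr 30, 2025 to Apr 20, 2025 + 31 = May 21, 2025; May 16, 2025 falls inside that range.
(2) the permitted window runs from May 30, 2025 + 18 = Jun 17, 2025 to May 30, 2025 + 34 = Jul 3, 2025; done Jun 20, 2025 — within the window.
(3) due by Jun 20, 2025 + 52 days = Aug 11, 2025; completed Aug 10, 2025, before the deadline.
(4) permitted from Aug 19, 2025 + 21 days = Sep 9, 2025 onward; done Sep 11, 2025 — permitted.
(5) due by Oct 11, 2025 + 72 days = Dec 22, 2025; completed Oct 26, 2025, before the deadline.
(6) the permitted window runs from Oct 26, 2025 + 5 = Oct 31, 2025 to Oct 26, 2025 + 15 = Nov 10, 2025; done Nov 1, 2025 — within the window.
(7) the permitted window runs from Aug 10, 2025 + 23 = Sep 2, 2025 to Aug 10, 2025 + 128 = Dec 16, 2025; done Nov 17, 2025 — within the window.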